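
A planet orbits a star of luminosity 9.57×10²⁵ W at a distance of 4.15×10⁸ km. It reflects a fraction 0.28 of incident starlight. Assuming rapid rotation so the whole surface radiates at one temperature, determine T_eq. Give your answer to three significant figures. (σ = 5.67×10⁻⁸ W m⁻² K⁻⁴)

d = 4.15×10⁸ km = 4.15×10¹¹ m.
Flux: S = L/(4πd²) = 9.57×10²⁵/(4π×(4.15×10¹¹)²) = 44.2 W m⁻².
Energy balance: absorbed = emitted ⇒ πR²·S(1−A) = 4πR²·σT_eq⁴, so T_eq⁴ = S(1−A)/(4σ).
T_eq = [44.2 × 0.72 / (4 × 5.67×10⁻⁸)]^(1/4) = (1.40×10⁸)^(1/4) = 109 K.

T_eq ≈ 109 K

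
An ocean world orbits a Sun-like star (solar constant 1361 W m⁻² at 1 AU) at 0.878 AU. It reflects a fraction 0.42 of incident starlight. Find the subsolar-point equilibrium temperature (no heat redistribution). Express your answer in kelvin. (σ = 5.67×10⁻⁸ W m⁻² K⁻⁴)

T_ss ≈ 367 K

Flux at 0.878 AU: S = 1361/0.878² = 1770 W m⁻².
At the subsolar point the surface absorbs S(1−A) and emits σT⁴ per unit area — no factor of 4, since only the local patch is in balance.
T = [1770 × 0.58 / 5.67×10⁻⁸]^(1/4) = (1.81×10¹⁰)^(1/4) = 367 K.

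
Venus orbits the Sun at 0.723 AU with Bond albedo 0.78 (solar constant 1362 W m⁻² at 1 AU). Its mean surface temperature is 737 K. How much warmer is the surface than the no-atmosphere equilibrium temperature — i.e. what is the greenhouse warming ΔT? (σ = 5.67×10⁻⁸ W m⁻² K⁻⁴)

S = 1362/0.723² = 2606 W m⁻².
T_eq = [S(1−A)/(4σ)]^(1/4) = [2606×0.22/(4×5.67×10⁻⁸)]^(1/4) = 224.2 K.
ΔT = T_surf − T_eq = 737 − 224.2.

ΔT ≈ 512.8 K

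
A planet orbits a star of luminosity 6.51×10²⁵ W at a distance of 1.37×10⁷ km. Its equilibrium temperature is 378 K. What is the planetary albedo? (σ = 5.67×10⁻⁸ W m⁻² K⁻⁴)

A ≈ 0.83

d = 1.37×10⁷ km = 1.37×10¹⁰ m.
Flux: S = L/(4πd²) = 6.51×10²⁵/(4π×(1.37×10¹⁰)²) = 2.76×10⁴ W m⁻².
From T_eq⁴ = S(1−A)/(4σ): 1−A = 4σT_eq⁴/S.
1−A = 4 × 5.67×10⁻⁸ × (378)⁴ / 2.76×10⁴ = 0.168.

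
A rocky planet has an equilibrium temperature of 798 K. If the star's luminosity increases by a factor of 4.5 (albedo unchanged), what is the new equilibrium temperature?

T_eq ≈ 1160 K

T_eq ∝ L^(1/4) · d^(−1/2).
T′ = 798 × 4.5^(1/4) = 1160 K.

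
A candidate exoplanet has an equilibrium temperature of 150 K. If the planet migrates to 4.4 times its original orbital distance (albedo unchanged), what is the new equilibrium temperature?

T_eq ∝ L^(1/4) · d^(−1/2).
T′ = 150 / 4.4^(1/2) = 71.5 K.

T_eq ≈ 71.5 K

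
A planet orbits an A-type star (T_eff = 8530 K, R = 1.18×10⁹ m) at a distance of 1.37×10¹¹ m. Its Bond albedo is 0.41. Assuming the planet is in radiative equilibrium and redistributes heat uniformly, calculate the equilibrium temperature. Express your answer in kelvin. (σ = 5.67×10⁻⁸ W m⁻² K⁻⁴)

T_eq ≈ 491 K

L = 4πR_⋆²σT_⋆⁴ = 4π(1.18×10⁹)² × 5.67×10⁻⁸ × (8530)⁴ = 5.25×10²⁷ W.
S = L/(4πd²) = 2.23×10⁴ W m⁻².
Energy balance: absorbed = emitted ⇒ πR²·S(1−A) = 4πR²·σT_eq⁴, so T_eq⁴ = S(1−A)/(4σ).
T_eq = [2.23×10⁴ × 0.59 / (4 × 5.67×10⁻⁸)]^(1/4) = (5.79×10¹⁰)^(1/4) = 491 K.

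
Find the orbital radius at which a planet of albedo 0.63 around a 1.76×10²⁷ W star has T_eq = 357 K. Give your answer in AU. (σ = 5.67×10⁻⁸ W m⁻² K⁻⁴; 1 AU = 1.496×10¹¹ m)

d ≈ 0.793 AU

From T_eq⁴ = L(1−A)/(16πσd²): d = √[L(1−A)/(16πσT_eq⁴)].
d = √[1.76×10²⁷ × 0.37 / (16π × 5.67×10⁻⁸ × (357)⁴)] = 1.19×10¹¹ m = 0.793 AU.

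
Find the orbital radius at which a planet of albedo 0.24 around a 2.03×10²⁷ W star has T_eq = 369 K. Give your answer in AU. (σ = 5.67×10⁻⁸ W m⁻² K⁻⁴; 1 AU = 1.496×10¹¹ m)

From T_eq⁴ = L(1−A)/(16πσd²): d = √[L(1−A)/(16πσT_eq⁴)].
d = √[2.03×10²⁷ × 0.76 / (16π × 5.67×10⁻⁸ × (369)⁴)] = 1.71×10¹¹ m = 1.14 AU.

d ≈ 1.14 AU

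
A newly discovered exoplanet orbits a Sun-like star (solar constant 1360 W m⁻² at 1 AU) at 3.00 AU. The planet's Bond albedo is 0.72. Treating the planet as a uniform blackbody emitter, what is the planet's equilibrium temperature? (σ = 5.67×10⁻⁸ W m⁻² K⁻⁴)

Flux at 3.00 AU: S = 1360/3.00² = 151 W m⁻².
Energy balance: absorbed = emitted ⇒ πR²·S(1−A) = 4πR²·σT_eq⁴, so T_eq⁴ = S(1−A)/(4σ).
T_eq = [151 × 0.28 / (4 × 5.67×10⁻⁸)]^(1/4) = (1.87×10⁸)^(1/4) = 117 K.

T_eq ≈ 117 K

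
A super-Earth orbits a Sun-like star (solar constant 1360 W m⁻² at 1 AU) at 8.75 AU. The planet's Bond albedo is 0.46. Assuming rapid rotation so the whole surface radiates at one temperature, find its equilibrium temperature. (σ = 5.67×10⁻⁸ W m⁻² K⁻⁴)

Flux at 8.75 AU: S = 1360/8.75² = 17.8 W m⁻².
Energy balance: absorbed = emitted ⇒ πR²·S(1−A) = 4πR²·σT_eq⁴, so T_eq⁴ = S(1−A)/(4σ).
T_eq = [17.8 × 0.54 / (4 × 5.67×10⁻⁸)]^(1/4) = (4.23×10⁷)^(1/4) = 80.6 K.

T_eq ≈ 80.6 K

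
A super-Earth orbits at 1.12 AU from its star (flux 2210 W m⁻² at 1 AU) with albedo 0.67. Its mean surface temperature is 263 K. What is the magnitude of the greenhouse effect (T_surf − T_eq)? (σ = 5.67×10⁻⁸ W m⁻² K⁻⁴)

ΔT ≈ 38.0 K

S = 2210/1.12² = 1762 W m⁻².
T_eq = [S(1−A)/(4σ)]^(1/4) = [1762×0.33/(4×5.67×10⁻⁸)]^(1/4) = 225.0 K.
ΔT = T_surf − T_eq = 263 − 225.0.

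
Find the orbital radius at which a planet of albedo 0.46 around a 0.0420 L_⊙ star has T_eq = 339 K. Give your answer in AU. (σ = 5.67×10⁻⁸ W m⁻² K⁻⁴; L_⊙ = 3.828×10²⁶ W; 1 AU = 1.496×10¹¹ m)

L = 0.0420 × 3.828×10²⁶ = 1.61×10²⁵ W.
From T_eq⁴ = L(1−A)/(16πσd²): d = √[L(1−A)/(16πσT_eq⁴)].
d = √[1.61×10²⁵ × 0.54 / (16π × 5.67×10⁻⁸ × (339)⁴)] = 1.52×10¹⁰ m = 0.102 AU.

d ≈ 0.102 AU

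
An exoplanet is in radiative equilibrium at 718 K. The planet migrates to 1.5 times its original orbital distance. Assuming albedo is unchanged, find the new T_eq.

T_eq ≈ 586 K

T_eq ∝ L^(1/4) · d^(−1/2).
T′ = 718 / 1.5^(1/2) = 586 K.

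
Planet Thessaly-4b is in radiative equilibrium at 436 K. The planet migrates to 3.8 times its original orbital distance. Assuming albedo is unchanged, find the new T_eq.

T_eq ∝ L^(1/4) · d^(−1/2).
T′ = 436 / 3.8^(1/2) = 224 K.

T_eq ≈ 224 K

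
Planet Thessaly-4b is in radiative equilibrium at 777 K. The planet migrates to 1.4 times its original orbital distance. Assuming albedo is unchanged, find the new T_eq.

T_eq ≈ 657 K

T_eq ∝ L^(1/4) · d^(−1/2).
T′ = 777 / 1.4^(1/2) = 657 K.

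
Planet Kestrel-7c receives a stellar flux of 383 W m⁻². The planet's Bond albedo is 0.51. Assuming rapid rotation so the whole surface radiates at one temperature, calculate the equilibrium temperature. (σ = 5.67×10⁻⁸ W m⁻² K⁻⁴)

Energy balance: absorbed = emitted ⇒ πR²·S(1−A) = 4πR²·σT_eq⁴, so T_eq⁴ = S(1−A)/(4σ).
T_eq = [383 × 0.49 / (4 × 5.67×10⁻⁸)]^(1/4) = (8.27×10⁸)^(1/4) = 170 K.

T_eq ≈ 170 K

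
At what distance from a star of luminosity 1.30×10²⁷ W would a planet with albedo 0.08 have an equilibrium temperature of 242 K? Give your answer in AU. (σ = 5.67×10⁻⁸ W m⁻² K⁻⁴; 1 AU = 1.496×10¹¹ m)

From T_eq⁴ = L(1−A)/(16πσd²): d = √[L(1−A)/(16πσT_eq⁴)].
d = √[1.30×10²⁷ × 0.92 / (16π × 5.67×10⁻⁸ × (242)⁴)] = 3.50×10¹¹ m = 2.34 AU.

d ≈ 2.34 AU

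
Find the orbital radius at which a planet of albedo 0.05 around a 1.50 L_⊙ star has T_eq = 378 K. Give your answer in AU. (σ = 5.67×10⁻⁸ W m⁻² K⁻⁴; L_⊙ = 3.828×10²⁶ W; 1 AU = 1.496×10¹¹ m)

d ≈ 0.647 AU

L = 1.50 × 3.828×10²⁶ = 5.74×10²⁶ W.
From T_eq⁴ = L(1−A)/(16πσd²): d = √[L(1−A)/(16πσT_eq⁴)].
d = √[5.74×10²⁶ × 0.95 / (16π × 5.67×10⁻⁸ × (378)⁴)] = 9.68×10¹⁰ m = 0.647 AU.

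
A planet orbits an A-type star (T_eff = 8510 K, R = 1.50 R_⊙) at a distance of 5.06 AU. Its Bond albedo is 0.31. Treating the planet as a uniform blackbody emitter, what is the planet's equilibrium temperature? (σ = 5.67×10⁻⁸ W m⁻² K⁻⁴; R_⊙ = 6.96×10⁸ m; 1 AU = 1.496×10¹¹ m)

R_⋆ = 1.50 × 6.96×10⁸ = 1.04×10⁹ m.
d = 5.06 AU = 7.57×10¹¹ m.
L = 4πR_⋆²σT_⋆⁴ = 4π(1.04×10⁹)² × 5.67×10⁻⁸ × (8510)⁴ = 4.07×10²⁷ W.
S = L/(4πd²) = 566 W m⁻².
Energy balance: absorbed = emitted ⇒ πR²·S(1−A) = 4πR²·σT_eq⁴, so T_eq⁴ = S(1−A)/(4σ).
T_eq = [566 × 0.69 / (4 × 5.67×10⁻⁸)]^(1/4) = (1.72×10⁹)^(1/4) = 204 K.

T_eq ≈ 204 K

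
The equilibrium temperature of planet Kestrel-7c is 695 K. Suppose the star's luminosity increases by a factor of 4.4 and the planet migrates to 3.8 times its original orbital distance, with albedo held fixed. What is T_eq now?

T_eq ∝ L^(1/4) · d^(−1/2).
T′ = 695 × 4.4^(1/4) / 3.8^(1/2) = 516 K.

T_eq ≈ 516 K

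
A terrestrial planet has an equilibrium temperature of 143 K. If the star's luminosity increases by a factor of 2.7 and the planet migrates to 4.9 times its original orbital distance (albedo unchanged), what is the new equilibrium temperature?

T_eq ≈ 82.8 K

T_eq ∝ L^(1/4) · d^(−1/2).
T′ = 143 × 2.7^(1/4) / 4.9^(1/2) = 82.8 K.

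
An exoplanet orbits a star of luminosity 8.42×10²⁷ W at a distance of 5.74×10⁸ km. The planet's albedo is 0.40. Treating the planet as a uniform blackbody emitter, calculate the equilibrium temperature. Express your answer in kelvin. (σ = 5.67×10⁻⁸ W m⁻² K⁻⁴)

d = 5.74×10⁸ km = 5.74×10¹¹ m.
Flux: S = L/(4πd²) = 8.42×10²⁷/(4π×(5.74×10¹¹)²) = 2030 W m⁻².
Energy balance: absorbed = emitted ⇒ πR²·S(1−A) = 4πR²·σT_eq⁴, so T_eq⁴ = S(1−A)/(4σ).
T_eq = [2030 × 0.60 / (4 × 5.67×10⁻⁸)]^(1/4) = (5.38×10⁹)^(1/4) = 271 K.

T_eq ≈ 271 K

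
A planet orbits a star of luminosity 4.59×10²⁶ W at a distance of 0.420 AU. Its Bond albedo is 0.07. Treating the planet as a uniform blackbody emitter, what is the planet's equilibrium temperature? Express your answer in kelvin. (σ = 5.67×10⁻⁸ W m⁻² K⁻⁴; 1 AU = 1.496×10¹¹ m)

d = 0.420 AU = 6.28×10¹⁰ m.
Flux: S = L/(4πd²) = 4.59×10²⁶/(4π×(6.28×10¹⁰)²) = 9250 W m⁻².
Energy balance: absorbed = emitted ⇒ πR²·S(1−A) = 4πR²·σT_eq⁴, so T_eq⁴ = S(1−A)/(4σ).
T_eq = [9250 × 0.93 / (4 × 5.67×10⁻⁸)]^(1/4) = (3.79×10¹⁰)^(1/4) = 441 K.

T_eq ≈ 441 K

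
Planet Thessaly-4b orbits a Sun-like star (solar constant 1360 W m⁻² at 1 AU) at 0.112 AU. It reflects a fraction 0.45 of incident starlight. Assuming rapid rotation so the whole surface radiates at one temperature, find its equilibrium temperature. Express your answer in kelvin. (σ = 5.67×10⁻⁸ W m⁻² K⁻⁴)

Flux at 0.112 AU: S = 1360/0.112² = 1.08×10⁵ W m⁻².
Energy balance: absorbed = emitted ⇒ πR²·S(1−A) = 4πR²·σT_eq⁴, so T_eq⁴ = S(1−A)/(4σ).
T_eq = [1.08×10⁵ × 0.55 / (4 × 5.67×10⁻⁸)]^(1/4) = (2.63×10¹¹)^(1/4) = 716 K.

T_eq ≈ 716 K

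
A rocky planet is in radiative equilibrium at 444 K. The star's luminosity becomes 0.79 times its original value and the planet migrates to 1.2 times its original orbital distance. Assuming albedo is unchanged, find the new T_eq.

T_eq ≈ 382 K

T_eq ∝ L^(1/4) · d^(−1/2).
T′ = 444 × 0.79^(1/4) / 1.2^(1/2) = 382 K.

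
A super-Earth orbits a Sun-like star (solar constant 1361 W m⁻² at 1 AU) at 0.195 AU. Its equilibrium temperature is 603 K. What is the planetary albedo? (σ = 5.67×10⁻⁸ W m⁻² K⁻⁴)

A ≈ 0.16

Flux at 0.195 AU: S = 1361/0.195² = 3.58×10⁴ W m⁻².
From T_eq⁴ = S(1−A)/(4σ): 1−A = 4σT_eq⁴/S.
1−A = 4 × 5.67×10⁻⁸ × (603)⁴ / 3.58×10⁴ = 0.838.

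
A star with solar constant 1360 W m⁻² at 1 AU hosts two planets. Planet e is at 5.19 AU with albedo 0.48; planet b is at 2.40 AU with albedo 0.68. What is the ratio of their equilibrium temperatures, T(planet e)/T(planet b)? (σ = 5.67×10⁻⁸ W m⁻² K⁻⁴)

T_eq = [S₀(1−A)/(4σd²)]^(1/4), so T ∝ (1−A)^(1/4) / √d.
T₁ = [1360×0.52/(4×5.67×10⁻⁸×5.19²)]^(1/4) = 103.73 K.
T₂ = [1360×0.32/(4×5.67×10⁻⁸×2.40²)]^(1/4) = 135.10 K.

T₁/T₂ ≈ 0.768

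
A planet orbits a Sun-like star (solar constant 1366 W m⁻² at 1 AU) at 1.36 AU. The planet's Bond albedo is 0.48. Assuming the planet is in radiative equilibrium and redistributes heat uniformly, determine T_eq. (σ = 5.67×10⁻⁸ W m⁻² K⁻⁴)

Flux at 1.36 AU: S = 1366/1.36² = 739 W m⁻².
Energy balance: absorbed = emitted ⇒ πR²·S(1−A) = 4πR²·σT_eq⁴, so T_eq⁴ = S(1−A)/(4σ).
T_eq = [739 × 0.52 / (4 × 5.67×10⁻⁸)]^(1/4) = (1.69×10⁹)^(1/4) = 203 K.

T_eq ≈ 203 K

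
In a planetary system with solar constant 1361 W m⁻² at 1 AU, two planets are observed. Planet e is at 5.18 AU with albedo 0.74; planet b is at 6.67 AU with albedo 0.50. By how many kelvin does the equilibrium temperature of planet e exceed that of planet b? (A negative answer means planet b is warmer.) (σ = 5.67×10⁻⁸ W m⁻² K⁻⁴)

ΔT ≈ -3.3 K

T_eq = [S₀(1−A)/(4σd²)]^(1/4), so T ∝ (1−A)^(1/4) / √d.
T₁ = [1361×0.26/(4×5.67×10⁻⁸×5.18²)]^(1/4) = 87.32 K.
T₂ = [1361×0.50/(4×5.67×10⁻⁸×6.67²)]^(1/4) = 90.62 K.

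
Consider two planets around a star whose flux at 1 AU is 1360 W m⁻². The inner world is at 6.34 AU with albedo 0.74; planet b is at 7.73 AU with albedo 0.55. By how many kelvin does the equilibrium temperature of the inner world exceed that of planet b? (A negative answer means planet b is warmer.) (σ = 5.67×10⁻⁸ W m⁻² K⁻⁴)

T_eq = [S₀(1−A)/(4σd²)]^(1/4), so T ∝ (1−A)^(1/4) / √d.
T₁ = [1360×0.26/(4×5.67×10⁻⁸×6.34²)]^(1/4) = 78.92 K.
T₂ = [1360×0.45/(4×5.67×10⁻⁸×7.73²)]^(1/4) = 81.98 K.

ΔT ≈ -3.1 K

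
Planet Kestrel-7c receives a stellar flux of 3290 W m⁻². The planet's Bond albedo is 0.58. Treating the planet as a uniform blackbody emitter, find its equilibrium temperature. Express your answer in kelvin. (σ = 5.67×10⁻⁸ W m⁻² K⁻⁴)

Energy balance: absorbed = emitted ⇒ πR²·S(1−A) = 4πR²·σT_eq⁴, so T_eq⁴ = S(1−A)/(4σ).
T_eq = [3290 × 0.42 / (4 × 5.67×10⁻⁸)]^(1/4) = (6.09×10⁹)^(1/4) = 279 K.

T_eq ≈ 279 K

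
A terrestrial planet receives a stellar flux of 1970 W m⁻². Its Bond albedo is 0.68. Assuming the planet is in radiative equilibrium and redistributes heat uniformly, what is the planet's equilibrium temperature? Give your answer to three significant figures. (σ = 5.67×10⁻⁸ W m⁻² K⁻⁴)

T_eq ≈ 230 K

Energy balance: absorbed = emitted ⇒ πR²·S(1−A) = 4πR²·σT_eq⁴, so T_eq⁴ = S(1−A)/(4σ).
T_eq = [1970 × 0.32 / (4 × 5.67×10⁻⁸)]^(1/4) = (2.78×10⁹)^(1/4) = 230 K.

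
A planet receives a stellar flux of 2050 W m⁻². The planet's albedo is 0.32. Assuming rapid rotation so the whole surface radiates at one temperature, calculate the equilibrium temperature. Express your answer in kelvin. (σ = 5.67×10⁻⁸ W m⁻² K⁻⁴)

T_eq ≈ 280 K

Energy balance: absorbed = emitted ⇒ πR²·S(1−A) = 4πR²·σT_eq⁴, so T_eq⁴ = S(1−A)/(4σ).
T_eq = [2050 × 0.68 / (4 × 5.67×10⁻⁸)]^(1/4) = (6.15×10⁹)^(1/4) = 280 K.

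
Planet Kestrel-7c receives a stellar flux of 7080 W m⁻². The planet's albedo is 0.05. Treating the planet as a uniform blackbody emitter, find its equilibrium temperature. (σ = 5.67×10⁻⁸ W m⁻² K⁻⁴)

Energy balance: absorbed = emitted ⇒ πR²·S(1−A) = 4πR²·σT_eq⁴, so T_eq⁴ = S(1−A)/(4σ).
T_eq = [7080 × 0.95 / (4 × 5.67×10⁻⁸)]^(1/4) = (2.97×10¹⁰)^(1/4) = 415 K.

T_eq ≈ 415 K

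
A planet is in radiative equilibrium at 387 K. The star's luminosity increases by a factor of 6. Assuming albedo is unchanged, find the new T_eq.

T_eq ∝ L^(1/4) · d^(−1/2).
T′ = 387 × 6^(1/4) = 606 K.

T_eq ≈ 606 K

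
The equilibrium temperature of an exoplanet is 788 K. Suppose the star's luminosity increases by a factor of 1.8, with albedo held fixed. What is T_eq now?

T_eq ≈ 913 K

T_eq ∝ L^(1/4) · d^(−1/2).
T′ = 788 × 1.8^(1/4) = 913 K.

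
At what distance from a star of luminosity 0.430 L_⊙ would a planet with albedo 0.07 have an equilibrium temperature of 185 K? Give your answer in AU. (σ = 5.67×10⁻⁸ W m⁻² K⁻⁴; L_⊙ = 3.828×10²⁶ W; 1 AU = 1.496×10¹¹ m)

d ≈ 1.43 AU

L = 0.430 × 3.828×10²⁶ = 1.65×10²⁶ W.
From T_eq⁴ = L(1−A)/(16πσd²): d = √[L(1−A)/(16πσT_eq⁴)].
d = √[1.65×10²⁶ × 0.93 / (16π × 5.67×10⁻⁸ × (185)⁴)] = 2.14×10¹¹ m = 1.43 AU.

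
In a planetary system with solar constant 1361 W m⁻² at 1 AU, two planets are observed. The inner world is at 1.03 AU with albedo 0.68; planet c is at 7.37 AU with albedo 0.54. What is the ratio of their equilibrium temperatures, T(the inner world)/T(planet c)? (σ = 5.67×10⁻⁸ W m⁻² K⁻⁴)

T₁/T₂ ≈ 2.443

T_eq = [S₀(1−A)/(4σd²)]^(1/4), so T ∝ (1−A)^(1/4) / √d.
T₁ = [1361×0.32/(4×5.67×10⁻⁸×1.03²)]^(1/4) = 206.26 K.
T₂ = [1361×0.46/(4×5.67×10⁻⁸×7.37²)]^(1/4) = 84.43 K.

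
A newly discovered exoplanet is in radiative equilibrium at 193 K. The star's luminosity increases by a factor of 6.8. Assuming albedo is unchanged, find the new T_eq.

T_eq ∝ L^(1/4) · d^(−1/2).
T′ = 193 × 6.8^(1/4) = 312 K.

T_eq ≈ 312 K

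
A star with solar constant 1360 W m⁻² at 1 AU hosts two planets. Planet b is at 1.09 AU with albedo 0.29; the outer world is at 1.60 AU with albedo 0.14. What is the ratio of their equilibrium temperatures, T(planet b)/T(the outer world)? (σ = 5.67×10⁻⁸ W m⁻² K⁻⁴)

T₁/T₂ ≈ 1.155

T_eq = [S₀(1−A)/(4σd²)]^(1/4), so T ∝ (1−A)^(1/4) / √d.
T₁ = [1360×0.71/(4×5.67×10⁻⁸×1.09²)]^(1/4) = 244.67 K.
T₂ = [1360×0.86/(4×5.67×10⁻⁸×1.60²)]^(1/4) = 211.85 K.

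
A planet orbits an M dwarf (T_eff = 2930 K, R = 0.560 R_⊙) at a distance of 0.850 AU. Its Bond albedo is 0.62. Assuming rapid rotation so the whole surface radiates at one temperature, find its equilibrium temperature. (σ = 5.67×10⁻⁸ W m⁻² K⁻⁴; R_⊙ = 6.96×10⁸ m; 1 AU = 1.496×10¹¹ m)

T_eq ≈ 90.1 K

R_⋆ = 0.560 × 6.96×10⁸ = 3.90×10⁸ m.
d = 0.850 AU = 1.27×10¹¹ m.
L = 4πR_⋆²σT_⋆⁴ = 4π(3.90×10⁸)² × 5.67×10⁻⁸ × (2930)⁴ = 7.98×10²⁴ W.
S = L/(4πd²) = 39.3 W m⁻².
Energy balance: absorbed = emitted ⇒ πR²·S(1−A) = 4πR²·σT_eq⁴, so T_eq⁴ = S(1−A)/(4σ).
T_eq = [39.3 × 0.38 / (4 × 5.67×10⁻⁸)]^(1/4) = (6.58×10⁷)^(1/4) = 90.1 K.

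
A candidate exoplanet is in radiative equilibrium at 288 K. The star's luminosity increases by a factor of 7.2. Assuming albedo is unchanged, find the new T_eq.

T_eq ≈ 472 K

T_eq ∝ L^(1/4) · d^(−1/2).
T′ = 288 × 7.2^(1/4) = 472 K.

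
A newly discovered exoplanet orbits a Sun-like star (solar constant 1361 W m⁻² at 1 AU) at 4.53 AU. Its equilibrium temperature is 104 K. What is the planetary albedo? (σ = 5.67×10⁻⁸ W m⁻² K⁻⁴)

Flux at 4.53 AU: S = 1361/4.53² = 66.3 W m⁻².
From T_eq⁴ = S(1−A)/(4σ): 1−A = 4σT_eq⁴/S.
1−A = 4 × 5.67×10⁻⁸ × (104)⁴ / 66.3 = 0.400.

A ≈ 0.60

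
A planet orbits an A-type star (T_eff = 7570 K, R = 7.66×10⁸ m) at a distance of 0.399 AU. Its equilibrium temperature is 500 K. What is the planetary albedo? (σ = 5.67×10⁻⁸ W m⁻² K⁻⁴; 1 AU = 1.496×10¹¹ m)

d = 0.399 AU = 5.97×10¹⁰ m.
L = 4πR_⋆²σT_⋆⁴ = 4π(7.66×10⁸)² × 5.67×10⁻⁸ × (7570)⁴ = 1.37×10²⁷ W.
S = L/(4πd²) = 3.07×10⁴ W m⁻².
From T_eq⁴ = S(1−A)/(4σ): 1−A = 4σT_eq⁴/S.
1−A = 4 × 5.67×10⁻⁸ × (500)⁴ / 3.07×10⁴ = 0.462.

A ≈ 0.54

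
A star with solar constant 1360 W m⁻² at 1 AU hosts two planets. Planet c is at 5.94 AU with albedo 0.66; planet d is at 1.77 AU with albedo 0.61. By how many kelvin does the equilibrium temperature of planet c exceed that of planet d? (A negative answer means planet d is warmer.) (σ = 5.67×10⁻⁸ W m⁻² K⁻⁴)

ΔT ≈ -78.1 K

T_eq = [S₀(1−A)/(4σd²)]^(1/4), so T ∝ (1−A)^(1/4) / √d.
T₁ = [1360×0.34/(4×5.67×10⁻⁸×5.94²)]^(1/4) = 87.19 K.
T₂ = [1360×0.39/(4×5.67×10⁻⁸×1.77²)]^(1/4) = 165.29 K.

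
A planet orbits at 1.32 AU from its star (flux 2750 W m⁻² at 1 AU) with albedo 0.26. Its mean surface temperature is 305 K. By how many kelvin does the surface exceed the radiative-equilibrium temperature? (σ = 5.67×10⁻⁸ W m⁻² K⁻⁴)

S = 2750/1.32² = 1578 W m⁻².
T_eq = [S(1−A)/(4σ)]^(1/4) = [1578×0.74/(4×5.67×10⁻⁸)]^(1/4) = 267.9 K.
ΔT = T_surf − T_eq = 305 − 267.9.

ΔT ≈ 37.1 K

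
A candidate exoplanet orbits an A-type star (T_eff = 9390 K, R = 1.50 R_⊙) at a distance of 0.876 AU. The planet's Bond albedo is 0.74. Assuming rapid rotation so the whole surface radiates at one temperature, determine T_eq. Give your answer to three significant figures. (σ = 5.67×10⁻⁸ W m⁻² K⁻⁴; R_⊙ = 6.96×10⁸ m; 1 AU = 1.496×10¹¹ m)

T_eq ≈ 423 K

R_⋆ = 1.50 × 6.96×10⁸ = 1.04×10⁹ m.
d = 0.876 AU = 1.31×10¹¹ m.
L = 4πR_⋆²σT_⋆⁴ = 4π(1.04×10⁹)² × 5.67×10⁻⁸ × (9390)⁴ = 6.04×10²⁷ W.
S = L/(4πd²) = 2.80×10⁴ W m⁻².
Energy balance: absorbed = emitted ⇒ πR²·S(1−A) = 4πR²·σT_eq⁴, so T_eq⁴ = S(1−A)/(4σ).
T_eq = [2.80×10⁴ × 0.26 / (4 × 5.67×10⁻⁸)]^(1/4) = (3.21×10¹⁰)^(1/4) = 423 K.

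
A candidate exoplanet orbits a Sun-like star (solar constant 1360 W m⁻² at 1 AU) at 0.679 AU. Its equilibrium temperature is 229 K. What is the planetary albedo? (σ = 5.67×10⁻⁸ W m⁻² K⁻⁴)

Flux at 0.679 AU: S = 1360/0.679² = 2950 W m⁻².
From T_eq⁴ = S(1−A)/(4σ): 1−A = 4σT_eq⁴/S.
1−A = 4 × 5.67×10⁻⁸ × (229)⁴ / 2950 = 0.211.

A ≈ 0.79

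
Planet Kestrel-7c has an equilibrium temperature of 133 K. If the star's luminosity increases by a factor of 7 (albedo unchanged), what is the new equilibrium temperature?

T_eq ∝ L^(1/4) · d^(−1/2).
T′ = 133 × 7^(1/4) = 216 K.

T_eq ≈ 216 K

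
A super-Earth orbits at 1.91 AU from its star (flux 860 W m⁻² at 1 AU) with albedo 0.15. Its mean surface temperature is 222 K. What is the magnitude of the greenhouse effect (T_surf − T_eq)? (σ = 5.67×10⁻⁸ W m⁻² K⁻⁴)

ΔT ≈ 49.6 K

S = 860/1.91² = 235.7 W m⁻².
T_eq = [S(1−A)/(4σ)]^(1/4) = [235.7×0.85/(4×5.67×10⁻⁸)]^(1/4) = 172.4 K.
ΔT = T_surf − T_eq = 222 − 172.4.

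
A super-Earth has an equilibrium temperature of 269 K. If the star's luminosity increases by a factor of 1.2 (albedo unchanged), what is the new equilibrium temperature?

T_eq ∝ L^(1/4) · d^(−1/2).
T′ = 269 × 1.2^(1/4) = 282 K.

T_eq ≈ 282 K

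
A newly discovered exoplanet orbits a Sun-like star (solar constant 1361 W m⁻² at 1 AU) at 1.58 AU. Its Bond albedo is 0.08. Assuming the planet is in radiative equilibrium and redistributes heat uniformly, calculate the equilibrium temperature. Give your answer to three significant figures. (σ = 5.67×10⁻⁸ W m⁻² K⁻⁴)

T_eq ≈ 217 K

Flux at 1.58 AU: S = 1361/1.58² = 545 W m⁻².
Energy balance: absorbed = emitted ⇒ πR²·S(1−A) = 4πR²·σT_eq⁴, so T_eq⁴ = S(1−A)/(4σ).
T_eq = [545 × 0.92 / (4 × 5.67×10⁻⁸)]^(1/4) = (2.21×10⁹)^(1/4) = 217 K.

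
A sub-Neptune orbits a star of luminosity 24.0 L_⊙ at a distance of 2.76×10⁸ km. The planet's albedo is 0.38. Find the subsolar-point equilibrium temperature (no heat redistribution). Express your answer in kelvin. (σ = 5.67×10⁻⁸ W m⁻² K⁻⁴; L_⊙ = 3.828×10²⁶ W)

d = 2.76×10⁸ km = 2.76×10¹¹ m.
L = 24.0 × 3.828×10²⁶ = 9.19×10²⁷ W.
Flux: S = L/(4πd²) = 9.19×10²⁷/(4π×(2.76×10¹¹)²) = 9600 W m⁻².
At the subsolar point the surface absorbs S(1−A) and emits σT⁴ per unit area — no factor of 4, since only the local patch is in balance.
T = [9600 × 0.62 / 5.67×10⁻⁸]^(1/4) = (1.05×10¹¹)^(1/4) = 569 K.

T_ss ≈ 569 K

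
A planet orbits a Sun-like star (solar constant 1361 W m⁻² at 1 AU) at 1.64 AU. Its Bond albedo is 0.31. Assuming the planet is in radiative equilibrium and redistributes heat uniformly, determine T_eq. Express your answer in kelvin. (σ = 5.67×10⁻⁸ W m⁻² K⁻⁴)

T_eq ≈ 198 K

Flux at 1.64 AU: S = 1361/1.64² = 506 W m⁻².
Energy balance: absorbed = emitted ⇒ πR²·S(1−A) = 4πR²·σT_eq⁴, so T_eq⁴ = S(1−A)/(4σ).
T_eq = [506 × 0.69 / (4 × 5.67×10⁻⁸)]^(1/4) = (1.54×10⁹)^(1/4) = 198 K.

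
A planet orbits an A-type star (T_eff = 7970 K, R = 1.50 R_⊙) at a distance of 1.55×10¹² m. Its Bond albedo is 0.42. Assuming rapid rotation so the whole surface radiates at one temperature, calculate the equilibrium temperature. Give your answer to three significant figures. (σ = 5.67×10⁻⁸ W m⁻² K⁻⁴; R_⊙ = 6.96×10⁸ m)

T_eq ≈ 128 K

R_⋆ = 1.50 × 6.96×10⁸ = 1.04×10⁹ m.
L = 4πR_⋆²σT_⋆⁴ = 4π(1.04×10⁹)² × 5.67×10⁻⁸ × (7970)⁴ = 3.13×10²⁷ W.
S = L/(4πd²) = 104 W m⁻².
Energy balance: absorbed = emitted ⇒ πR²·S(1−A) = 4πR²·σT_eq⁴, so T_eq⁴ = S(1−A)/(4σ).
T_eq = [104 × 0.58 / (4 × 5.67×10⁻⁸)]^(1/4) = (2.65×10⁸)^(1/4) = 128 K.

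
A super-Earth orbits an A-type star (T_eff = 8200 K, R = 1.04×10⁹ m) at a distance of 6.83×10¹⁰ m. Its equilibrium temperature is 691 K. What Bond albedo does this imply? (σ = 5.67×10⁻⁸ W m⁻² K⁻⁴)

A ≈ 0.13

L = 4πR_⋆²σT_⋆⁴ = 4π(1.04×10⁹)² × 5.67×10⁻⁸ × (8200)⁴ = 3.48×10²⁷ W.
S = L/(4πd²) = 5.94×10⁴ W m⁻².
From T_eq⁴ = S(1−A)/(4σ): 1−A = 4σT_eq⁴/S.
1−A = 4 × 5.67×10⁻⁸ × (691)⁴ / 5.94×10⁴ = 0.870.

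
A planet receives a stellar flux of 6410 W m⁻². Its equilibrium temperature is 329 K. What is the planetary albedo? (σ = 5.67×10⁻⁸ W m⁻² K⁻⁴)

A ≈ 0.59

From T_eq⁴ = S(1−A)/(4σ): 1−A = 4σT_eq⁴/S.
1−A = 4 × 5.67×10⁻⁸ × (329)⁴ / 6410 = 0.415.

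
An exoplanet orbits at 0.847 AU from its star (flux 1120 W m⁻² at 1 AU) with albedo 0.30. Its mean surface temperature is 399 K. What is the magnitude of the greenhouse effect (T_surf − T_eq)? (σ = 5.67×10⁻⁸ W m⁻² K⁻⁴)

ΔT ≈ 135.5 K

S = 1120/0.847² = 1561 W m⁻².
T_eq = [S(1−A)/(4σ)]^(1/4) = [1561×0.70/(4×5.67×10⁻⁸)]^(1/4) = 263.5 K.
ΔT = T_surf − T_eq = 399 − 263.5.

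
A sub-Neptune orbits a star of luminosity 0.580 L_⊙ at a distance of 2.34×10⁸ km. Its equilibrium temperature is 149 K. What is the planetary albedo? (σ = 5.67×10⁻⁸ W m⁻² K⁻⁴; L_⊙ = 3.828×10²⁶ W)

d = 2.34×10⁸ km = 2.34×10¹¹ m.
L = 0.580 × 3.828×10²⁶ = 2.22×10²⁶ W.
Flux: S = L/(4πd²) = 2.22×10²⁶/(4π×(2.34×10¹¹)²) = 323 W m⁻².
From T_eq⁴ = S(1−A)/(4σ): 1−A = 4σT_eq⁴/S.
1−A = 4 × 5.67×10⁻⁸ × (149)⁴ / 323 = 0.346.

A ≈ 0.65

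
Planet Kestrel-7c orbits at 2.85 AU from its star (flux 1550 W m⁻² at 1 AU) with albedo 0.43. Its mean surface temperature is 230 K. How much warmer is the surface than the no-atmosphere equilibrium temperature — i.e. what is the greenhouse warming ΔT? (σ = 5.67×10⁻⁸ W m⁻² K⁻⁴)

ΔT ≈ 82.0 K

S = 1550/2.85² = 190.8 W m⁻².
T_eq = [S(1−A)/(4σ)]^(1/4) = [190.8×0.57/(4×5.67×10⁻⁸)]^(1/4) = 148.0 K.
ΔT = T_surf − T_eq = 230 − 148.0.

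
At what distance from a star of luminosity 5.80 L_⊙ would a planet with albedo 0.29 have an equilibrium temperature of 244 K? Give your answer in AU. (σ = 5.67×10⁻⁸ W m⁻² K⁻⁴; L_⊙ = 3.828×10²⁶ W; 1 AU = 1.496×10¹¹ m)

L = 5.80 × 3.828×10²⁶ = 2.22×10²⁷ W.
From T_eq⁴ = L(1−A)/(16πσd²): d = √[L(1−A)/(16πσT_eq⁴)].
d = √[2.22×10²⁷ × 0.71 / (16π × 5.67×10⁻⁸ × (244)⁴)] = 3.95×10¹¹ m = 2.64 AU.

d ≈ 2.64 AU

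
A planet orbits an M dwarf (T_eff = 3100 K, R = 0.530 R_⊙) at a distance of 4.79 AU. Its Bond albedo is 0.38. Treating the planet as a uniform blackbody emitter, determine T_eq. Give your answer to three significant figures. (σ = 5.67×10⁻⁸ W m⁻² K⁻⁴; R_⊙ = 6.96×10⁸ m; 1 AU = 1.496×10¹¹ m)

T_eq ≈ 44.1 K

R_⋆ = 0.530 × 6.96×10⁸ = 3.69×10⁸ m.
d = 4.79 AU = 7.17×10¹¹ m.
L = 4πR_⋆²σT_⋆⁴ = 4π(3.69×10⁸)² × 5.67×10⁻⁸ × (3100)⁴ = 8.95×10²⁴ W.
S = L/(4πd²) = 1.39 W m⁻².
Energy balance: absorbed = emitted ⇒ πR²·S(1−A) = 4πR²·σT_eq⁴, so T_eq⁴ = S(1−A)/(4σ).
T_eq = [1.39 × 0.62 / (4 × 5.67×10⁻⁸)]^(1/4) = (3.79×10⁶)^(1/4) = 44.1 K.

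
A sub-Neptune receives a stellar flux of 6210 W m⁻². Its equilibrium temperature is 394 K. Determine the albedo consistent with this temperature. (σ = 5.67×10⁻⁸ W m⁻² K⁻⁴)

A ≈ 0.12

From T_eq⁴ = S(1−A)/(4σ): 1−A = 4σT_eq⁴/S.
1−A = 4 × 5.67×10⁻⁸ × (394)⁴ / 6210 = 0.880.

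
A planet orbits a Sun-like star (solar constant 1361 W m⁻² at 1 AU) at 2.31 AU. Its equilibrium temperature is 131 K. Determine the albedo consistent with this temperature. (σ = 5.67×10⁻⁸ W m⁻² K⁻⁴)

Flux at 2.31 AU: S = 1361/2.31² = 255 W m⁻².
From T_eq⁴ = S(1−A)/(4σ): 1−A = 4σT_eq⁴/S.
1−A = 4 × 5.67×10⁻⁸ × (131)⁴ / 255 = 0.262.

A ≈ 0.74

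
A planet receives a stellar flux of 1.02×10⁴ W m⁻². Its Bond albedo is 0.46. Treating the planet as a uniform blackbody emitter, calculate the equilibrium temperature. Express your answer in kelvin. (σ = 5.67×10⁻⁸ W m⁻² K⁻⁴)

T_eq ≈ 395 K

Energy balance: absorbed = emitted ⇒ πR²·S(1−A) = 4πR²·σT_eq⁴, so T_eq⁴ = S(1−A)/(4σ).
T_eq = [1.02×10⁴ × 0.54 / (4 × 5.67×10⁻⁸)]^(1/4) = (2.43×10¹⁰)^(1/4) = 395 K.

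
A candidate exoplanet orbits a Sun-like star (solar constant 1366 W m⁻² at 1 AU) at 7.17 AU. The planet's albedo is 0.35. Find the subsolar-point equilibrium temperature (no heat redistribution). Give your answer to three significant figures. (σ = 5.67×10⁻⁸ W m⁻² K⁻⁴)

T_ss ≈ 132 K

Flux at 7.17 AU: S = 1366/7.17² = 26.6 W m⁻².
At the subsolar point the surface absorbs S(1−A) and emits σT⁴ per unit area — no factor of 4, since only the local patch is in balance.
T = [26.6 × 0.65 / 5.67×10⁻⁸]^(1/4) = (3.05×10⁸)^(1/4) = 132 K.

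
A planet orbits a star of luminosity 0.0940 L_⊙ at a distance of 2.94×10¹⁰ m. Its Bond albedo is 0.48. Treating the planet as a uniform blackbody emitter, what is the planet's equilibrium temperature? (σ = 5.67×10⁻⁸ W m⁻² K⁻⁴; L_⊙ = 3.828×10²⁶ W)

L = 0.0940 × 3.828×10²⁶ = 3.60×10²⁵ W.
Flux: S = L/(4πd²) = 3.60×10²⁵/(4π×(2.94×10¹⁰)²) = 3310 W m⁻².
Energy balance: absorbed = emitted ⇒ πR²·S(1−A) = 4πR²·σT_eq⁴, so T_eq⁴ = S(1−A)/(4σ).
T_eq = [3310 × 0.52 / (4 × 5.67×10⁻⁸)]^(1/4) = (7.60×10⁹)^(1/4) = 295 K.

T_eq ≈ 295 K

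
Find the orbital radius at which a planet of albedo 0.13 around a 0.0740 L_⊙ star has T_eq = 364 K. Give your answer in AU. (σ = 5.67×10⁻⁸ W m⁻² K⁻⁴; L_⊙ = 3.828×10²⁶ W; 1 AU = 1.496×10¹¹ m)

d ≈ 0.148 AU

L = 0.0740 × 3.828×10²⁶ = 2.83×10²⁵ W.
From T_eq⁴ = L(1−A)/(16πσd²): d = √[L(1−A)/(16πσT_eq⁴)].
d = √[2.83×10²⁵ × 0.87 / (16π × 5.67×10⁻⁸ × (364)⁴)] = 2.22×10¹⁰ m = 0.148 AU.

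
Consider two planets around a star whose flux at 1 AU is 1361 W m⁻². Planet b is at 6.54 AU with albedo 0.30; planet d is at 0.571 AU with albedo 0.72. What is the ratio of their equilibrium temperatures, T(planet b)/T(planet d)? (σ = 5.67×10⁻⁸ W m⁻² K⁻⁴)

T_eq = [S₀(1−A)/(4σd²)]^(1/4), so T ∝ (1−A)^(1/4) / √d.
T₁ = [1361×0.70/(4×5.67×10⁻⁸×6.54²)]^(1/4) = 99.55 K.
T₂ = [1361×0.28/(4×5.67×10⁻⁸×0.571²)]^(1/4) = 267.93 K.

T₁/T₂ ≈ 0.372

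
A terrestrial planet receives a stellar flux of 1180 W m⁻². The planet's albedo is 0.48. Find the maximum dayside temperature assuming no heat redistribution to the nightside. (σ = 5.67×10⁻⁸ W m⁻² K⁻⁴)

With no redistribution each surface element balances locally: S(1−A) = σT⁴.
T = [1180 × 0.52 / 5.67×10⁻⁸]^(1/4) = (1.08×10¹⁰)^(1/4) = 323 K.

T_ss ≈ 323 K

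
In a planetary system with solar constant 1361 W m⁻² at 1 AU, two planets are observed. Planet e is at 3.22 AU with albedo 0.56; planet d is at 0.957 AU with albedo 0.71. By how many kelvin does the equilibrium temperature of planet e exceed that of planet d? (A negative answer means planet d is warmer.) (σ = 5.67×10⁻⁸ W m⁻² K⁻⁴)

ΔT ≈ -82.5 K

T_eq = [S₀(1−A)/(4σd²)]^(1/4), so T ∝ (1−A)^(1/4) / √d.
T₁ = [1361×0.44/(4×5.67×10⁻⁸×3.22²)]^(1/4) = 126.32 K.
T₂ = [1361×0.29/(4×5.67×10⁻⁸×0.957²)]^(1/4) = 208.78 K.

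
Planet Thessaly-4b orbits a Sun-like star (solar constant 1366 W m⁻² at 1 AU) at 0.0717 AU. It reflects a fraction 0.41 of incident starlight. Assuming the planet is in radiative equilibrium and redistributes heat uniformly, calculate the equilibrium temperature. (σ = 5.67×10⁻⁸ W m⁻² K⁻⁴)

Flux at 0.0717 AU: S = 1366/0.0717² = 2.66×10⁵ W m⁻².
Energy balance: absorbed = emitted ⇒ πR²·S(1−A) = 4πR²·σT_eq⁴, so T_eq⁴ = S(1−A)/(4σ).
T_eq = [2.66×10⁵ × 0.59 / (4 × 5.67×10⁻⁸)]^(1/4) = (6.91×10¹¹)^(1/4) = 912 K.

T_eq ≈ 912 K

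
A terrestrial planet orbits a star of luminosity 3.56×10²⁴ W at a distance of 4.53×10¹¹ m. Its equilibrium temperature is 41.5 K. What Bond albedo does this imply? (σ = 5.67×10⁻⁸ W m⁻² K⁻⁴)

Flux: S = L/(4πd²) = 3.56×10²⁴/(4π×(4.53×10¹¹)²) = 1.38 W m⁻².
From T_eq⁴ = S(1−A)/(4σ): 1−A = 4σT_eq⁴/S.
1−A = 4 × 5.67×10⁻⁸ × (41.5)⁴ / 1.38 = 0.487.

A ≈ 0.51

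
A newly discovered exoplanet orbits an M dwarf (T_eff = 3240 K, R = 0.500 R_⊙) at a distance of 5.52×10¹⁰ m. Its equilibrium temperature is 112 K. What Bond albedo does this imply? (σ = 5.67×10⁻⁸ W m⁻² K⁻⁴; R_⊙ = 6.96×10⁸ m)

R_⋆ = 0.500 × 6.96×10⁸ = 3.48×10⁸ m.
L = 4πR_⋆²σT_⋆⁴ = 4π(3.48×10⁸)² × 5.67×10⁻⁸ × (3240)⁴ = 9.51×10²⁴ W.
S = L/(4πd²) = 248 W m⁻².
From T_eq⁴ = S(1−A)/(4σ): 1−A = 4σT_eq⁴/S.
1−A = 4 × 5.67×10⁻⁸ × (112)⁴ / 248 = 0.144.

A ≈ 0.86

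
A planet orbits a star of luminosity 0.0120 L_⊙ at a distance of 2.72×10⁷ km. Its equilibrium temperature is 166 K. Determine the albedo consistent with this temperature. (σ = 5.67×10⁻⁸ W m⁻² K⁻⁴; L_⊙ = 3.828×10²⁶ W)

d = 2.72×10⁷ km = 2.72×10¹⁰ m.
L = 0.0120 × 3.828×10²⁶ = 4.59×10²⁴ W.
Flux: S = L/(4πd²) = 4.59×10²⁴/(4π×(2.72×10¹⁰)²) = 494 W m⁻².
From T_eq⁴ = S(1−A)/(4σ): 1−A = 4σT_eq⁴/S.
1−A = 4 × 5.67×10⁻⁸ × (166)⁴ / 494 = 0.349.

A ≈ 0.65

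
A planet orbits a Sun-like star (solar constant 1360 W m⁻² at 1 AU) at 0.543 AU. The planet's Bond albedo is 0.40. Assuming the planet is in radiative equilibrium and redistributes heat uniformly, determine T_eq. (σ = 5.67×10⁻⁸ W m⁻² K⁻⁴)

T_eq ≈ 332 K

Flux at 0.543 AU: S = 1360/0.543² = 4610 W m⁻².
Energy balance: absorbed = emitted ⇒ πR²·S(1−A) = 4πR²·σT_eq⁴, so T_eq⁴ = S(1−A)/(4σ).
T_eq = [4610 × 0.60 / (4 × 5.67×10⁻⁸)]^(1/4) = (1.22×10¹⁰)^(1/4) = 332 K.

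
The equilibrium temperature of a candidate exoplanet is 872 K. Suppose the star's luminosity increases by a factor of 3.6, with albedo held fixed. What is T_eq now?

T_eq ∝ L^(1/4) · d^(−1/2).
T′ = 872 × 3.6^(1/4) = 1200 K.

T_eq ≈ 1200 K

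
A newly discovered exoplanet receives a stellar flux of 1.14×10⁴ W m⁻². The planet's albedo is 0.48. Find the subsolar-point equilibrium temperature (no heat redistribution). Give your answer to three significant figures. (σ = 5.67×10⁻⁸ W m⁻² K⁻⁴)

T_ss ≈ 569 K

At the subsolar point the surface absorbs S(1−A) and emits σT⁴ per unit area — no factor of 4, since only the local patch is in balance.
T = [1.14×10⁴ × 0.52 / 5.67×10⁻⁸]^(1/4) = (1.05×10¹¹)^(1/4) = 569 K.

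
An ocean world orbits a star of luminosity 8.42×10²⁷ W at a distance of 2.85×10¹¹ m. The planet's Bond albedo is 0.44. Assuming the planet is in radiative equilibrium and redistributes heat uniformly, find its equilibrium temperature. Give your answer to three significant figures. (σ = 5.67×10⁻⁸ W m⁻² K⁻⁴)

Flux: S = L/(4πd²) = 8.42×10²⁷/(4π×(2.85×10¹¹)²) = 8250 W m⁻².
Energy balance: absorbed = emitted ⇒ πR²·S(1−A) = 4πR²·σT_eq⁴, so T_eq⁴ = S(1−A)/(4σ).
T_eq = [8250 × 0.56 / (4 × 5.67×10⁻⁸)]^(1/4) = (2.04×10¹⁰)^(1/4) = 378 K.

T_eq ≈ 378 K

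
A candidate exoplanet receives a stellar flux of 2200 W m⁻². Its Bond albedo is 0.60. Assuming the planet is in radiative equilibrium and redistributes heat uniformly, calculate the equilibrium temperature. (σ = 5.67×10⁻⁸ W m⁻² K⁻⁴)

Energy balance: absorbed = emitted ⇒ πR²·S(1−A) = 4πR²·σT_eq⁴, so T_eq⁴ = S(1−A)/(4σ).
T_eq = [2200 × 0.40 / (4 × 5.67×10⁻⁸)]^(1/4) = (3.88×10⁹)^(1/4) = 250 K.

T_eq ≈ 250 K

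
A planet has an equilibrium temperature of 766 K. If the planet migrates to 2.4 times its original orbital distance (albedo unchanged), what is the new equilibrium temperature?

T_eq ∝ L^(1/4) · d^(−1/2).
T′ = 766 / 2.4^(1/2) = 494 K.

T_eq ≈ 494 K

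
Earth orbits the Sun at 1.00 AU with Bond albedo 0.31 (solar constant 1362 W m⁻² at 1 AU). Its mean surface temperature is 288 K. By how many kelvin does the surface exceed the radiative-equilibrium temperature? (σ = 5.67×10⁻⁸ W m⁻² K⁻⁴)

S = 1362/1.00² = 1362 W m⁻².
T_eq = [S(1−A)/(4σ)]^(1/4) = [1362×0.69/(4×5.67×10⁻⁸)]^(1/4) = 253.7 K.
ΔT = T_surf − T_eq = 288 − 253.7.

ΔT ≈ 34.3 K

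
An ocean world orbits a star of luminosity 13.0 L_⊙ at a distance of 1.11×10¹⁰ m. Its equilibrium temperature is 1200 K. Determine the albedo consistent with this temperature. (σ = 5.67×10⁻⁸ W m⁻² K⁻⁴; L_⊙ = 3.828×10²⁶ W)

L = 13.0 × 3.828×10²⁶ = 4.98×10²⁷ W.
Flux: S = L/(4πd²) = 4.98×10²⁷/(4π×(1.11×10¹⁰)²) = 3.21×10⁶ W m⁻².
From T_eq⁴ = S(1−A)/(4σ): 1−A = 4σT_eq⁴/S.
1−A = 4 × 5.67×10⁻⁸ × (1200)⁴ / 3.21×10⁶ = 0.146.

A ≈ 0.85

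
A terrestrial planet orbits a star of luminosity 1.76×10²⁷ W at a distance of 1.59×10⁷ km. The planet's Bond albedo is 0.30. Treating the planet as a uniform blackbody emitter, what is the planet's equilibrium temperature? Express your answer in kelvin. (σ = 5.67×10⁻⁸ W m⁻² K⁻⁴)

T_eq ≈ 1140 K

d = 1.59×10⁷ km = 1.59×10¹⁰ m.
Flux: S = L/(4πd²) = 1.76×10²⁷/(4π×(1.59×10¹⁰)²) = 5.54×10⁵ W m⁻².
Energy balance: absorbed = emitted ⇒ πR²·S(1−A) = 4πR²·σT_eq⁴, so T_eq⁴ = S(1−A)/(4σ).
T_eq = [5.54×10⁵ × 0.70 / (4 × 5.67×10⁻⁸)]^(1/4) = (1.71×10¹²)^(1/4) = 1140 K.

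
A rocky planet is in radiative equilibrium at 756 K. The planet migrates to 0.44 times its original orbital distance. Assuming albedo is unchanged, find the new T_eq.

T_eq ∝ L^(1/4) · d^(−1/2).
T′ = 756 / 0.44^(1/2) = 1140 K.

T_eq ≈ 1140 K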